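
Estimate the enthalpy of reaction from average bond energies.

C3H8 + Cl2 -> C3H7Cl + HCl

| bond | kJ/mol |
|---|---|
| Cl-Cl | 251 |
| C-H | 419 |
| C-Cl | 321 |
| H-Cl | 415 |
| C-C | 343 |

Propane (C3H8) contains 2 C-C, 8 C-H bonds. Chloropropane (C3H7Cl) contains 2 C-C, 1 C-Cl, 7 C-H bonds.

Bonds broken (reactants):
  C-C: 2 × 343 = 686
  C-H: 8 × 419 = 3352
  Cl-Cl: 1 × 251 = 251
  Σ(broken) = 4289 kJ
Bonds formed (products):
  C-C: 2 × 343 = 686
  C-Cl: 1 × 321 = 321
  C-H: 7 × 419 = 2933
  H-Cl: 1 × 415 = 415
  Σ(formed) = 4355 kJ
ΔH = Σ(broken) − Σ(formed) = 4289 − 4355 = −66 kJ

ΔH ≈ −66 kJ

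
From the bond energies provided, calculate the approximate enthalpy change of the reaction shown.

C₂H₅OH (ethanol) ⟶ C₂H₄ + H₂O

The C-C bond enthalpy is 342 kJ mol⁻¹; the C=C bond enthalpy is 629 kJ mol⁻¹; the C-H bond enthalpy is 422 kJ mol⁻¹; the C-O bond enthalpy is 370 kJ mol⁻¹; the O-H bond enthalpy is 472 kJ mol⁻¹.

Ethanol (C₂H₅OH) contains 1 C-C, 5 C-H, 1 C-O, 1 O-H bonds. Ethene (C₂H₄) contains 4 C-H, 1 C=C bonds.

ΔH ≈ +33 kJ

Bonds broken (reactants):
  C-C: 1 × 342 = 342
  C-H: 5 × 422 = 2110
  C-O: 1 × 370 = 370
  O-H: 1 × 472 = 472
  Σ(broken) = 3294 kJ
Bonds formed (products):
  C-H: 4 × 422 = 1688
  C=C: 1 × 629 = 629
  O-H: 2 × 472 = 944
  Σ(formed) = 3261 kJ
ΔH = Σ(broken) − Σ(formed) = 3294 − 3261 = +33 kJ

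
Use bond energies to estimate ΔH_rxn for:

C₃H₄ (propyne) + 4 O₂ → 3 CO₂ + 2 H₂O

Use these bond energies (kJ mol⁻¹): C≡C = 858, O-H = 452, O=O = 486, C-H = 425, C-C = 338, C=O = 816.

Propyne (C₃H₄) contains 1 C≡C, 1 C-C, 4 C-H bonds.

Bonds broken (reactants):
  C≡C: 1 × 858 = 858
  C-C: 1 × 338 = 338
  C-H: 4 × 425 = 1700
  O=O: 4 × 486 = 1944
  Σ(broken) = 4840 kJ
Bonds formed (products):
  C=O: 6 × 816 = 4896
  O-H: 4 × 452 = 1808
  Σ(formed) = 6704 kJ
ΔH = Σ(broken) − Σ(formed) = 4840 − 6704 = −1864 kJ

ΔH ≈ −1864 kJ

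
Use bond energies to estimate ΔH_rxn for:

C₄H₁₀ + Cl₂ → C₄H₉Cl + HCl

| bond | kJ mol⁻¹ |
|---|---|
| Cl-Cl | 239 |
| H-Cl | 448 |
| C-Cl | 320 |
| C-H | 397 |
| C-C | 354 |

Bonds broken (reactants):
  C-C: 3 × 354 = 1062
  C-H: 10 × 397 = 3970
  Cl-Cl: 1 × 239 = 239
  Σ(broken) = 5271 kJ
Bonds formed (products):
  C-C: 3 × 354 = 1062
  C-Cl: 1 × 320 = 320
  C-H: 9 × 397 = 3573
  H-Cl: 1 × 448 = 448
  Σ(formed) = 5403 kJ
ΔH = Σ(broken) − Σ(formed) = 5271 − 5403 = −132 kJ

ΔH ≈ −132 kJ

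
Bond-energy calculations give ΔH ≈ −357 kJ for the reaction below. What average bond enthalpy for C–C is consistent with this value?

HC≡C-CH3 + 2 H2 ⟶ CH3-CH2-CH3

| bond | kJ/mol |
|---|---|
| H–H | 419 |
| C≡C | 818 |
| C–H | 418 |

D(C–C) ≈ 341 kJ/mol

Let D be the C–C bond energy.
Σ(broken) = 1×818 + 1×D + 4×418 + 2×419 = 3328 + D
Σ(formed) = 2×D + 8×418 = 3344 + 2D
ΔH = Σ(broken) − Σ(formed) = (3328 + D) − (3344 + 2D) = −16 − D
Setting this equal to −357 kJ gives D = 341 kJ/mol.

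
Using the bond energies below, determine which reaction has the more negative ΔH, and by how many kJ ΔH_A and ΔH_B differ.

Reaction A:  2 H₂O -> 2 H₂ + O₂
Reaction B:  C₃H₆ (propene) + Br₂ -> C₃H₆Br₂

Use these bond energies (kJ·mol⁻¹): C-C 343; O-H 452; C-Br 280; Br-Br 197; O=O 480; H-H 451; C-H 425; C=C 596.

Reaction B, by 536 kJ

Reaction A:
  Bonds broken (reactants):
    O-H: 4 × 452 = 1808
    Σ(broken) = 1808 kJ
  Bonds formed (products):
    H-H: 2 × 451 = 902
    O=O: 1 × 480 = 480
    Σ(formed) = 1382 kJ
  ΔH_A = 1808 − 1382 = +426 kJ
Reaction B:
  Bonds broken (reactants):
    Br-Br: 1 × 197 = 197
    C-C: 1 × 343 = 343
    C-H: 6 × 425 = 2550
    C=C: 1 × 596 = 596
    Σ(broken) = 3686 kJ
  Bonds formed (products):
    C-Br: 2 × 280 = 560
    C-C: 2 × 343 = 686
    C-H: 6 × 425 = 2550
    Σ(formed) = 3796 kJ
  ΔH_B = 3686 − 3796 = −110 kJ
ΔH_A − ΔH_B = +536 kJ, so reaction B has the more negative ΔH; |ΔH_A − ΔH_B| = 536 kJ.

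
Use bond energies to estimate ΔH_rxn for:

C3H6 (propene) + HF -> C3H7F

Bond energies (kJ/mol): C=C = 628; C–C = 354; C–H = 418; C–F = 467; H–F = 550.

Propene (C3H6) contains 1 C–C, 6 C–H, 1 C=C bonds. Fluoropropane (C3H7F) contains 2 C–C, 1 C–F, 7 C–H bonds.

ΔH ≈ −61 kJ

Bonds broken (reactants):
  C–C: 1 × 354 = 354
  C–H: 6 × 418 = 2508
  C=C: 1 × 628 = 628
  H–F: 1 × 550 = 550
  Σ(broken) = 4040 kJ
Bonds formed (products):
  C–C: 2 × 354 = 708
  C–F: 1 × 467 = 467
  C–H: 7 × 418 = 2926
  Σ(formed) = 4101 kJ
ΔH = Σ(broken) − Σ(formed) = 4040 − 4101 = −61 kJ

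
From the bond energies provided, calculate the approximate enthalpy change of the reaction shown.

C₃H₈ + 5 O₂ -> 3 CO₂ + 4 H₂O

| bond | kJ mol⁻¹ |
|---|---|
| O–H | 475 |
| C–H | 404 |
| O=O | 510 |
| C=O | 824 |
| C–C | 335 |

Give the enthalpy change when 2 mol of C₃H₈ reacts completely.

ΔH = −4584 kJ

Bonds broken (reactants):
  C–C: 2 × 335 = 670
  C–H: 8 × 404 = 3232
  O=O: 5 × 510 = 2550
  Σ(broken) = 6452 kJ
Bonds formed (products):
  C=O: 6 × 824 = 4944
  O–H: 8 × 475 = 3800
  Σ(formed) = 8744 kJ
ΔH = Σ(broken) − Σ(formed) = 6452 − 8744 = −2292 kJ
For 2× the reaction as written: 2 × (−2292) = −4584 kJ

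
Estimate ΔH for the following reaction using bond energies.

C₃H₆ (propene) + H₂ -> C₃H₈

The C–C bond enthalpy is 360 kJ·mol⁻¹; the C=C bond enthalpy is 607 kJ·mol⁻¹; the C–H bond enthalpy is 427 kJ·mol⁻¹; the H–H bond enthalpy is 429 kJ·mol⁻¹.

Bonds broken (reactants):
  C–C: 1 × 360 = 360
  C–H: 6 × 427 = 2562
  C=C: 1 × 607 = 607
  H–H: 1 × 429 = 429
  Σ(broken) = 3958 kJ
Bonds formed (products):
  C–C: 2 × 360 = 720
  C–H: 8 × 427 = 3416
  Σ(formed) = 4136 kJ
ΔH = Σ(broken) − Σ(formed) = 3958 − 4136 = −178 kJ

ΔH ≈ −178 kJ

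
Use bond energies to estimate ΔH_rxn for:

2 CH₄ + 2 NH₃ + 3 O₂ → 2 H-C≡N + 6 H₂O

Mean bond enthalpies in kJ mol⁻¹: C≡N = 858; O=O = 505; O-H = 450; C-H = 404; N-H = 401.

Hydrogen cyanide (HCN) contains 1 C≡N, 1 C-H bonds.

Bonds broken (reactants):
  C-H: 8 × 404 = 3232
  N-H: 6 × 401 = 2406
  O=O: 3 × 505 = 1515
  Σ(broken) = 7153 kJ
Bonds formed (products):
  C≡N: 2 × 858 = 1716
  C-H: 2 × 404 = 808
  O-H: 12 × 450 = 5400
  Σ(formed) = 7924 kJ
ΔH = Σ(broken) − Σ(formed) = 7153 − 7924 = −771 kJ

ΔH ≈ −771 kJ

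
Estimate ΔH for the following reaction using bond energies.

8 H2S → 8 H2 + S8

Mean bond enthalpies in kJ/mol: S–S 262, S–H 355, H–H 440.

Bonds broken (reactants):
  S–H: 16 × 355 = 5680
  Σ(broken) = 5680 kJ
Bonds formed (products):
  H–H: 8 × 440 = 3520
  S–S: 8 × 262 = 2096
  Σ(formed) = 5616 kJ
ΔH = Σ(broken) − Σ(formed) = 5680 − 5616 = +64 kJ

ΔH ≈ +64 kJ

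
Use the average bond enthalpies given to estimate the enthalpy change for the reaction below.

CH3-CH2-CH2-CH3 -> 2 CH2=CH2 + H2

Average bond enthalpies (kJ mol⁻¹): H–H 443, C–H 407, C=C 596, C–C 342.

ΔH ≈ +205 kJ

Bonds broken (reactants):
  C–C: 3 × 342 = 1026
  C–H: 10 × 407 = 4070
  Σ(broken) = 5096 kJ
Bonds formed (products):
  C–H: 8 × 407 = 3256
  C=C: 2 × 596 = 1192
  H–H: 1 × 443 = 443
  Σ(formed) = 4891 kJ
ΔH = Σ(broken) − Σ(formed) = 5096 − 4891 = +205 kJ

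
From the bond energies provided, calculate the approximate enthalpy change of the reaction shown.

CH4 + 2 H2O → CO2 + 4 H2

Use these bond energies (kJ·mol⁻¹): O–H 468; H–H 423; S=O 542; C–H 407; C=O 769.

Bonds broken (reactants):
  C–H: 4 × 407 = 1628
  O–H: 4 × 468 = 1872
  Σ(broken) = 3500 kJ
Bonds formed (products):
  C=O: 2 × 769 = 1538
  H–H: 4 × 423 = 1692
  Σ(formed) = 3230 kJ
ΔH = Σ(broken) − Σ(formed) = 3500 − 3230 = +270 kJ

ΔH ≈ +270 kJ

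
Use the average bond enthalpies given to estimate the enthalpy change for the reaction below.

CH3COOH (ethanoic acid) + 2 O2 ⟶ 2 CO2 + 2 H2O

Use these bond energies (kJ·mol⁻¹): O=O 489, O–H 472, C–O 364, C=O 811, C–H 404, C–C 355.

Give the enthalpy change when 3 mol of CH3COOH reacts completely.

ΔH = −2820 kJ

Bonds broken (reactants):
  C–C: 1 × 355 = 355
  C–H: 3 × 404 = 1212
  C–O: 1 × 364 = 364
  C=O: 1 × 811 = 811
  O–H: 1 × 472 = 472
  O=O: 2 × 489 = 978
  Σ(broken) = 4192 kJ
Bonds formed (products):
  C=O: 4 × 811 = 3244
  O–H: 4 × 472 = 1888
  Σ(formed) = 5132 kJ
ΔH = Σ(broken) − Σ(formed) = 4192 − 5132 = −940 kJ
For 3× the reaction as written: 3 × (−940) = −2820 kJ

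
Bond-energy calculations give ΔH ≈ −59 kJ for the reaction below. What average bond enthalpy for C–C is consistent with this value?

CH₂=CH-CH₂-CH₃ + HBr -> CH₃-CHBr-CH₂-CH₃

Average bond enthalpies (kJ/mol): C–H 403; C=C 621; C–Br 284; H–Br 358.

Let D be the C–C bond energy.
Σ(broken) = 2×D + 8×403 + 1×621 + 1×358 = 4203 + 2D
Σ(formed) = 1×284 + 3×D + 9×403 = 3911 + 3D
ΔH = Σ(broken) − Σ(formed) = (4203 + 2D) − (3911 + 3D) = +292 − D
Setting this equal to −59 kJ gives D = 351 kJ/mol.

D(C–C) ≈ 351 kJ/mol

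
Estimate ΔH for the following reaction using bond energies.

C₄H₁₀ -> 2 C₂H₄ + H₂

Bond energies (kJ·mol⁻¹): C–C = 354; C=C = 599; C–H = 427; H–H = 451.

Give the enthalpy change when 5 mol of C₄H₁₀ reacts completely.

Bonds broken (reactants):
  C–C: 3 × 354 = 1062
  C–H: 10 × 427 = 4270
  Σ(broken) = 5332 kJ
Bonds formed (products):
  C–H: 8 × 427 = 3416
  C=C: 2 × 599 = 1198
  H–H: 1 × 451 = 451
  Σ(formed) = 5065 kJ
ΔH = Σ(broken) − Σ(formed) = 5332 − 5065 = +267 kJ
For 5× the reaction as written: 5 × (+267) = +1335 kJ

ΔH = +1335 kJ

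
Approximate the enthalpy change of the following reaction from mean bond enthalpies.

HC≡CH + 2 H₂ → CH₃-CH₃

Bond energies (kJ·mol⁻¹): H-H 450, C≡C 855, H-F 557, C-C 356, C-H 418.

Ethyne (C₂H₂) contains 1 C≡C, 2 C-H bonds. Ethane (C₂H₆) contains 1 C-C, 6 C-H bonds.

Bonds broken (reactants):
  C≡C: 1 × 855 = 855
  C-H: 2 × 418 = 836
  H-H: 2 × 450 = 900
  Σ(broken) = 2591 kJ
Bonds formed (products):
  C-C: 1 × 356 = 356
  C-H: 6 × 418 = 2508
  Σ(formed) = 2864 kJ
ΔH = Σ(broken) − Σ(formed) = 2591 − 2864 = −273 kJ

ΔH ≈ −273 kJ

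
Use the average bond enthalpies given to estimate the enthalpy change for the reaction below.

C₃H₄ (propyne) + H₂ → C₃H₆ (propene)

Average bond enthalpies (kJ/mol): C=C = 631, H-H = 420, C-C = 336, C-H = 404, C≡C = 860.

Bonds broken (reactants):
  C≡C: 1 × 860 = 860
  C-C: 1 × 336 = 336
  C-H: 4 × 404 = 1616
  H-H: 1 × 420 = 420
  Σ(broken) = 3232 kJ
Bonds formed (products):
  C-C: 1 × 336 = 336
  C-H: 6 × 404 = 2424
  C=C: 1 × 631 = 631
  Σ(formed) = 3391 kJ
ΔH = Σ(broken) − Σ(formed) = 3232 − 3391 = −159 kJ

ΔH ≈ −159 kJ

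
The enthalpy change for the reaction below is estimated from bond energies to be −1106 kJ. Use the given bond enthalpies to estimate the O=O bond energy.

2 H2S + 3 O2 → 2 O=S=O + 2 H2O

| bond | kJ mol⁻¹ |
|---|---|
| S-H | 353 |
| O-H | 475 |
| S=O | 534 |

D(O=O) ≈ 506 kJ/mol

Let D be the O=O bond energy.
Σ(broken) = 3×D + 4×353 = 1412 + 3D
Σ(formed) = 4×475 + 4×534 = 4036
ΔH = Σ(broken) − Σ(formed) = (1412 + 3D) − (4036) = −2624 + 3D
Setting this equal to −1106 kJ gives 3D = 1518, so D = 506 kJ/mol.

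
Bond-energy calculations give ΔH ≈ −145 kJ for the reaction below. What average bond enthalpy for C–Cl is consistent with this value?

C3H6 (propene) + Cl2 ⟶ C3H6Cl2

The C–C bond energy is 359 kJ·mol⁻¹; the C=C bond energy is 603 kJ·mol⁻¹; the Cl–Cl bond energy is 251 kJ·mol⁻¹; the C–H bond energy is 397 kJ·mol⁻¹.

Let D be the C–Cl bond energy.
Σ(broken) = 1×359 + 6×397 + 1×603 + 1×251 = 3595
Σ(formed) = 2×359 + 2×D + 6×397 = 3100 + 2D
ΔH = Σ(broken) − Σ(formed) = (3595) − (3100 + 2D) = +495 − 2D
Setting this equal to −145 kJ gives 2D = 640, so D = 320 kJ/mol.

D(C–Cl) ≈ 320 kJ/mol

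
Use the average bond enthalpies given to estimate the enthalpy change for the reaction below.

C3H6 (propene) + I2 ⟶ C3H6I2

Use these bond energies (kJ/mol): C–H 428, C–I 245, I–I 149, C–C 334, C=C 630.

Bonds broken (reactants):
  C–C: 1 × 334 = 334
  C–H: 6 × 428 = 2568
  C=C: 1 × 630 = 630
  I–I: 1 × 149 = 149
  Σ(broken) = 3681 kJ
Bonds formed (products):
  C–C: 2 × 334 = 668
  C–H: 6 × 428 = 2568
  C–I: 2 × 245 = 490
  Σ(formed) = 3726 kJ
ΔH = Σ(broken) − Σ(formed) = 3681 − 3726 = −45 kJ

ΔH ≈ −45 kJ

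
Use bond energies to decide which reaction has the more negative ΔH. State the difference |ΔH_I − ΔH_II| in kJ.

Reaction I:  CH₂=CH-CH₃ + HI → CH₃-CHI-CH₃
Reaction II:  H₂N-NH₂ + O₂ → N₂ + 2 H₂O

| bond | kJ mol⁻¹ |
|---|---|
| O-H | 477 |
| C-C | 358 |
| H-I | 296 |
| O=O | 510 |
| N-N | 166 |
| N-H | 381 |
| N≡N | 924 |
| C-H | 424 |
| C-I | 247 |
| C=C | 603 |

Reaction II, by 502 kJ

Reaction I:
  Bonds broken (reactants):
    C-C: 1 × 358 = 358
    C-H: 6 × 424 = 2544
    C=C: 1 × 603 = 603
    H-I: 1 × 296 = 296
    Σ(broken) = 3801 kJ
  Bonds formed (products):
    C-C: 2 × 358 = 716
    C-H: 7 × 424 = 2968
    C-I: 1 × 247 = 247
    Σ(formed) = 3931 kJ
  ΔH_I = 3801 − 3931 = −130 kJ
Reaction II:
  Bonds broken (reactants):
    N-H: 4 × 381 = 1524
    N-N: 1 × 166 = 166
    O=O: 1 × 510 = 510
    Σ(broken) = 2200 kJ
  Bonds formed (products):
    N≡N: 1 × 924 = 924
    O-H: 4 × 477 = 1908
    Σ(formed) = 2832 kJ
  ΔH_II = 2200 − 2832 = −632 kJ
ΔH_I − ΔH_II = +502 kJ, so reaction II has the more negative ΔH; |ΔH_I − ΔH_II| = 502 kJ.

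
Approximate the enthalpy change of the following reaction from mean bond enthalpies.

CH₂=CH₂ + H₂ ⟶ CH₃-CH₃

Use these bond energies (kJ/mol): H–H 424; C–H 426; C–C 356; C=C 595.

ΔH ≈ −189 kJ

Bonds broken (reactants):
  C–H: 4 × 426 = 1704
  C=C: 1 × 595 = 595
  H–H: 1 × 424 = 424
  Σ(broken) = 2723 kJ
Bonds formed (products):
  C–C: 1 × 356 = 356
  C–H: 6 × 426 = 2556
  Σ(formed) = 2912 kJ
ΔH = Σ(broken) − Σ(formed) = 2723 − 2912 = −189 kJ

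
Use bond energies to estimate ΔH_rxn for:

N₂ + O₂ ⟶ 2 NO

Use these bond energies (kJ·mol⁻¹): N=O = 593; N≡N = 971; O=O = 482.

ΔH ≈ +267 kJ

Bonds broken (reactants):
  N≡N: 1 × 971 = 971
  O=O: 1 × 482 = 482
  Σ(broken) = 1453 kJ
Bonds formed (products):
  N=O: 2 × 593 = 1186
  Σ(formed) = 1186 kJ
ΔH = Σ(broken) − Σ(formed) = 1453 − 1186 = +267 kJ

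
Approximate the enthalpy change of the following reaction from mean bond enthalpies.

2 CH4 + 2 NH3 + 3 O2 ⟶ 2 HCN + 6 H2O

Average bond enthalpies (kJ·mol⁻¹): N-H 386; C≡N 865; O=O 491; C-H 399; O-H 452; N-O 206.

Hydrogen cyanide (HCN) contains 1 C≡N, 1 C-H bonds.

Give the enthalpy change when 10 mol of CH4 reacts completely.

Bonds broken (reactants):
  C-H: 8 × 399 = 3192
  N-H: 6 × 386 = 2316
  O=O: 3 × 491 = 1473
  Σ(broken) = 6981 kJ
Bonds formed (products):
  C≡N: 2 × 865 = 1730
  C-H: 2 × 399 = 798
  O-H: 12 × 452 = 5424
  Σ(formed) = 7952 kJ
ΔH = Σ(broken) − Σ(formed) = 6981 − 7952 = −971 kJ
For 5× the reaction as written: 5 × (−971) = −4855 kJ

ΔH = −4855 kJ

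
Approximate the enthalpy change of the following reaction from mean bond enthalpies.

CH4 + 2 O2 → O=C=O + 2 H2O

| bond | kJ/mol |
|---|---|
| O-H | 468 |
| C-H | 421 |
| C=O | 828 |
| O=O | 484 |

ΔH ≈ −876 kJ

Bonds broken (reactants):
  C-H: 4 × 421 = 1684
  O=O: 2 × 484 = 968
  Σ(broken) = 2652 kJ
Bonds formed (products):
  C=O: 2 × 828 = 1656
  O-H: 4 × 468 = 1872
  Σ(formed) = 3528 kJ
ΔH = Σ(broken) − Σ(formed) = 2652 − 3528 = −876 kJ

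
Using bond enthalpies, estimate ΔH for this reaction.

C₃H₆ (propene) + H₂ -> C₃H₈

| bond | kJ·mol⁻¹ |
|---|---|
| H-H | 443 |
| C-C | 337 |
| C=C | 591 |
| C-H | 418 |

Bonds broken (reactants):
  C-C: 1 × 337 = 337
  C-H: 6 × 418 = 2508
  C=C: 1 × 591 = 591
  H-H: 1 × 443 = 443
  Σ(broken) = 3879 kJ
Bonds formed (products):
  C-C: 2 × 337 = 674
  C-H: 8 × 418 = 3344
  Σ(formed) = 4018 kJ
ΔH = Σ(broken) − Σ(formed) = 3879 − 4018 = −139 kJ

ΔH ≈ −139 kJ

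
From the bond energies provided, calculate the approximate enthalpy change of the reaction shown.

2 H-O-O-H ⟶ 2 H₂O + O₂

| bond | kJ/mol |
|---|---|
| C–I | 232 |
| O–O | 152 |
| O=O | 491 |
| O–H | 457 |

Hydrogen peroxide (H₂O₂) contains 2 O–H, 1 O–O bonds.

ΔH ≈ −187 kJ

Bonds broken (reactants):
  O–H: 4 × 457 = 1828
  O–O: 2 × 152 = 304
  Σ(broken) = 2132 kJ
Bonds formed (products):
  O–H: 4 × 457 = 1828
  O=O: 1 × 491 = 491
  Σ(formed) = 2319 kJ
ΔH = Σ(broken) − Σ(formed) = 2132 − 2319 = −187 kJ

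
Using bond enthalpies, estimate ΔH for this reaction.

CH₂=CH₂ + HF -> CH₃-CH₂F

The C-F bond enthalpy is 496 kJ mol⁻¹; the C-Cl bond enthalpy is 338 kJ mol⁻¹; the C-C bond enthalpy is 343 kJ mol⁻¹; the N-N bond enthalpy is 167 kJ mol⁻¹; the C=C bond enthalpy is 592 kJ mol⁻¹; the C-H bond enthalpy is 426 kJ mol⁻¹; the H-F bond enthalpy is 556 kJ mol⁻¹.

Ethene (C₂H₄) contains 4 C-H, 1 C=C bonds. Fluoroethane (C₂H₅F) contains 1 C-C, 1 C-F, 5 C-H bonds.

ΔH ≈ −117 kJ

Bonds broken (reactants):
  C-H: 4 × 426 = 1704
  C=C: 1 × 592 = 592
  H-F: 1 × 556 = 556
  Σ(broken) = 2852 kJ
Bonds formed (products):
  C-C: 1 × 343 = 343
  C-F: 1 × 496 = 496
  C-H: 5 × 426 = 2130
  Σ(formed) = 2969 kJ
ΔH = Σ(broken) − Σ(formed) = 2852 − 2969 = −117 kJ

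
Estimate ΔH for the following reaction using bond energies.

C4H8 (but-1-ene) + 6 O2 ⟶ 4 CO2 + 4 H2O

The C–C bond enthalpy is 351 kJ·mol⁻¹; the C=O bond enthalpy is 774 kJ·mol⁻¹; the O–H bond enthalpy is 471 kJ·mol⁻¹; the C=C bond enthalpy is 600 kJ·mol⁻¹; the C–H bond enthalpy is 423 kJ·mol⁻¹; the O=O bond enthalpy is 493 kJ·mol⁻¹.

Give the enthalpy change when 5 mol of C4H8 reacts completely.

Bonds broken (reactants):
  C–C: 2 × 351 = 702
  C–H: 8 × 423 = 3384
  C=C: 1 × 600 = 600
  O=O: 6 × 493 = 2958
  Σ(broken) = 7644 kJ
Bonds formed (products):
  C=O: 8 × 774 = 6192
  O–H: 8 × 471 = 3768
  Σ(formed) = 9960 kJ
ΔH = Σ(broken) − Σ(formed) = 7644 − 9960 = −2316 kJ
For 5× the reaction as written: 5 × (−2316) = −11580 kJ

ΔH = −11580 kJ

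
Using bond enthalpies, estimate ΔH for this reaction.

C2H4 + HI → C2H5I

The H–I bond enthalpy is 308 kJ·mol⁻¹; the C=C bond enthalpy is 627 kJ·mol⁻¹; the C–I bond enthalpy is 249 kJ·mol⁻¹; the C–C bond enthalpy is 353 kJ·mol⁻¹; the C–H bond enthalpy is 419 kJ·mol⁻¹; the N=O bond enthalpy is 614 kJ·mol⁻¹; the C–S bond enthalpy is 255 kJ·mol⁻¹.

Bonds broken (reactants):
  C–H: 4 × 419 = 1676
  C=C: 1 × 627 = 627
  H–I: 1 × 308 = 308
  Σ(broken) = 2611 kJ
Bonds formed (products):
  C–C: 1 × 353 = 353
  C–H: 5 × 419 = 2095
  C–I: 1 × 249 = 249
  Σ(formed) = 2697 kJ
ΔH = Σ(broken) − Σ(formed) = 2611 − 2697 = −86 kJ

ΔH ≈ −86 kJ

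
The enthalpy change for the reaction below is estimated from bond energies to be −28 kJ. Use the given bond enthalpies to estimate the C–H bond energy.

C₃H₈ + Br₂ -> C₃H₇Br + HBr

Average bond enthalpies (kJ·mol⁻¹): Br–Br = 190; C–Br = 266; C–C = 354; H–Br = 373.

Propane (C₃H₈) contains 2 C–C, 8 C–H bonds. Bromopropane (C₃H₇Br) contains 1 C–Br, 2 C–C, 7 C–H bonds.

Let D be the C–H bond energy.
Σ(broken) = 1×190 + 2×354 + 8×D = 898 + 8D
Σ(formed) = 1×266 + 2×354 + 7×D + 1×373 = 1347 + 7D
ΔH = Σ(broken) − Σ(formed) = (898 + 8D) − (1347 + 7D) = −449 + D
Setting this equal to −28 kJ gives D = 421 kJ/mol.

D(C–H) ≈ 421 kJ/mol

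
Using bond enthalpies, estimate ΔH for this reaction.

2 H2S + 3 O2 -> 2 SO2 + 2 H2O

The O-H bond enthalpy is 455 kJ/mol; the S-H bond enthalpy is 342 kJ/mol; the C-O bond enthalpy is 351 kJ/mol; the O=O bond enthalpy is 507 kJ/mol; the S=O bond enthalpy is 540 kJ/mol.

Bonds broken (reactants):
  O=O: 3 × 507 = 1521
  S-H: 4 × 342 = 1368
  Σ(broken) = 2889 kJ
Bonds formed (products):
  O-H: 4 × 455 = 1820
  S=O: 4 × 540 = 2160
  Σ(formed) = 3980 kJ
ΔH = Σ(broken) − Σ(formed) = 2889 − 3980 = −1091 kJ

ΔH ≈ −1091 kJ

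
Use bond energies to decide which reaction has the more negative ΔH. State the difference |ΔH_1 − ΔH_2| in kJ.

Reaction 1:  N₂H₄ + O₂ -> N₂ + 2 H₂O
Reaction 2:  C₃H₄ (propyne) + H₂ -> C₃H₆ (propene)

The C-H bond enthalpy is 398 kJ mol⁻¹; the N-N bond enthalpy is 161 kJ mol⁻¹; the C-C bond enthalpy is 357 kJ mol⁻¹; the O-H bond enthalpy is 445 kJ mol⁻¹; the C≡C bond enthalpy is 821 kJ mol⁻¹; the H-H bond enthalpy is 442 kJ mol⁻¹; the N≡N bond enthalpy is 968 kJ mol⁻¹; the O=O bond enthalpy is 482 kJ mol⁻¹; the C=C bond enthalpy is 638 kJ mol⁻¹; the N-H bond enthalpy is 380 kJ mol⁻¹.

Reaction 1:
  Bonds broken (reactants):
    N-H: 4 × 380 = 1520
    N-N: 1 × 161 = 161
    O=O: 1 × 482 = 482
    Σ(broken) = 2163 kJ
  Bonds formed (products):
    N≡N: 1 × 968 = 968
    O-H: 4 × 445 = 1780
    Σ(formed) = 2748 kJ
  ΔH_1 = 2163 − 2748 = −585 kJ
Reaction 2:
  Bonds broken (reactants):
    C≡C: 1 × 821 = 821
    C-C: 1 × 357 = 357
    C-H: 4 × 398 = 1592
    H-H: 1 × 442 = 442
    Σ(broken) = 3212 kJ
  Bonds formed (products):
    C-C: 1 × 357 = 357
    C-H: 6 × 398 = 2388
    C=C: 1 × 638 = 638
    Σ(formed) = 3383 kJ
  ΔH_2 = 3212 − 3383 = −171 kJ
ΔH_1 − ΔH_2 = −414 kJ, so reaction 1 has the more negative ΔH; |ΔH_1 − ΔH_2| = 414 kJ.

Reaction 1, by 414 kJ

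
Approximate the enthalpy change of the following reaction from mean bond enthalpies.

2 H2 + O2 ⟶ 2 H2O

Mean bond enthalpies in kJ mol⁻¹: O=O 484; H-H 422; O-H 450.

ΔH ≈ −472 kJ

Bonds broken (reactants):
  H-H: 2 × 422 = 844
  O=O: 1 × 484 = 484
  Σ(broken) = 1328 kJ
Bonds formed (products):
  O-H: 4 × 450 = 1800
  Σ(formed) = 1800 kJ
ΔH = Σ(broken) − Σ(formed) = 1328 − 1800 = −472 kJ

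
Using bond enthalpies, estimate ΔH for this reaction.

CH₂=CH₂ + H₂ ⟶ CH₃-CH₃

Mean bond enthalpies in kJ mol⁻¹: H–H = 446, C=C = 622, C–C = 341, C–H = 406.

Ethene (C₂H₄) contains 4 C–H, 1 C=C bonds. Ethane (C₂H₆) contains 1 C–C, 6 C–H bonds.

Bonds broken (reactants):
  C–H: 4 × 406 = 1624
  C=C: 1 × 622 = 622
  H–H: 1 × 446 = 446
  Σ(broken) = 2692 kJ
Bonds formed (products):
  C–C: 1 × 341 = 341
  C–H: 6 × 406 = 2436
  Σ(formed) = 2777 kJ
ΔH = Σ(broken) − Σ(formed) = 2692 − 2777 = −85 kJ

ΔH ≈ −85 kJ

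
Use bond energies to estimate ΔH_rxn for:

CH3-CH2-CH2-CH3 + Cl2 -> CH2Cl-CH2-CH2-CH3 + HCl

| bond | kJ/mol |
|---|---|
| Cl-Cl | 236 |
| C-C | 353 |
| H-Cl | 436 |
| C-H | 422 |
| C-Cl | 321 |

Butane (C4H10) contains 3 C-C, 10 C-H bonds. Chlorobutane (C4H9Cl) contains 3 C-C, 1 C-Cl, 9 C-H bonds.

Bonds broken (reactants):
  C-C: 3 × 353 = 1059
  C-H: 10 × 422 = 4220
  Cl-Cl: 1 × 236 = 236
  Σ(broken) = 5515 kJ
Bonds formed (products):
  C-C: 3 × 353 = 1059
  C-Cl: 1 × 321 = 321
  C-H: 9 × 422 = 3798
  H-Cl: 1 × 436 = 436
  Σ(formed) = 5614 kJ
ΔH = Σ(broken) − Σ(formed) = 5515 − 5614 = −99 kJ

ΔH ≈ −99 kJ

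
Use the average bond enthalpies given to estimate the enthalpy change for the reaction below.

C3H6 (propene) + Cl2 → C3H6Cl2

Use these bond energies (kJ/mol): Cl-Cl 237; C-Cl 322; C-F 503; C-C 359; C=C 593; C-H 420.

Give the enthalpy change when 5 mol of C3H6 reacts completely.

Bonds broken (reactants):
  C-C: 1 × 359 = 359
  C-H: 6 × 420 = 2520
  C=C: 1 × 593 = 593
  Cl-Cl: 1 × 237 = 237
  Σ(broken) = 3709 kJ
Bonds formed (products):
  C-C: 2 × 359 = 718
  C-Cl: 2 × 322 = 644
  C-H: 6 × 420 = 2520
  Σ(formed) = 3882 kJ
ΔH = Σ(broken) − Σ(formed) = 3709 − 3882 = −173 kJ
For 5× the reaction as written: 5 × (−173) = −865 kJ

ΔH = −865 kJ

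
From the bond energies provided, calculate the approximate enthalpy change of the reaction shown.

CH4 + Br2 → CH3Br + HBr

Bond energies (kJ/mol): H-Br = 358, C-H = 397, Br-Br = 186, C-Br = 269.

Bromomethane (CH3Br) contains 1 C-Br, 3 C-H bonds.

Bonds broken (reactants):
  Br-Br: 1 × 186 = 186
  C-H: 4 × 397 = 1588
  Σ(broken) = 1774 kJ
Bonds formed (products):
  C-Br: 1 × 269 = 269
  C-H: 3 × 397 = 1191
  H-Br: 1 × 358 = 358
  Σ(formed) = 1818 kJ
ΔH = Σ(broken) − Σ(formed) = 1774 − 1818 = −44 kJ

ΔH ≈ −44 kJ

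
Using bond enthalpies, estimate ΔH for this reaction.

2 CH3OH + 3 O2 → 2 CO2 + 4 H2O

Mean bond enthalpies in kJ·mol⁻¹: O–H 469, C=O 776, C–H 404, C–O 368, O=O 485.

Bonds broken (reactants):
  C–H: 6 × 404 = 2424
  C–O: 2 × 368 = 736
  O–H: 2 × 469 = 938
  O=O: 3 × 485 = 1455
  Σ(broken) = 5553 kJ
Bonds formed (products):
  C=O: 4 × 776 = 3104
  O–H: 8 × 469 = 3752
  Σ(formed) = 6856 kJ
ΔH = Σ(broken) − Σ(formed) = 5553 − 6856 = −1303 kJ

ΔH ≈ −1303 kJ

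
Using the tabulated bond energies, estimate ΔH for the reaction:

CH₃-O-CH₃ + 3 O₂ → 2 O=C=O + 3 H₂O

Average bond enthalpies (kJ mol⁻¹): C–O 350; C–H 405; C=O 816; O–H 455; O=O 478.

ΔH ≈ −1430 kJ

Bonds broken (reactants):
  C–H: 6 × 405 = 2430
  C–O: 2 × 350 = 700
  O=O: 3 × 478 = 1434
  Σ(broken) = 4564 kJ
Bonds formed (products):
  C=O: 4 × 816 = 3264
  O–H: 6 × 455 = 2730
  Σ(formed) = 5994 kJ
ΔH = Σ(broken) − Σ(formed) = 4564 − 5994 = −1430 kJ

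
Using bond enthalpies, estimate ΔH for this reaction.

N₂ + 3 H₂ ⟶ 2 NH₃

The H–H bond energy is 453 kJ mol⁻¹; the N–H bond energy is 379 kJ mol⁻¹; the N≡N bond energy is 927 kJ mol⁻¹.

Bonds broken (reactants):
  H–H: 3 × 453 = 1359
  N≡N: 1 × 927 = 927
  Σ(broken) = 2286 kJ
Bonds formed (products):
  N–H: 6 × 379 = 2274
  Σ(formed) = 2274 kJ
ΔH = Σ(broken) − Σ(formed) = 2286 − 2274 = +12 kJ

ΔH ≈ +12 kJ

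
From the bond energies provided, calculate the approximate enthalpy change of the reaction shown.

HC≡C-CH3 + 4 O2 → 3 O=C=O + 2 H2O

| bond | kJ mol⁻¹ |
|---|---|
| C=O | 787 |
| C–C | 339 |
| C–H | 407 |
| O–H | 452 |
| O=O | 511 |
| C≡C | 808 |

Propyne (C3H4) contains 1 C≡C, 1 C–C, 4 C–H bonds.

Bonds broken (reactants):
  C≡C: 1 × 808 = 808
  C–C: 1 × 339 = 339
  C–H: 4 × 407 = 1628
  O=O: 4 × 511 = 2044
  Σ(broken) = 4819 kJ
Bonds formed (products):
  C=O: 6 × 787 = 4722
  O–H: 4 × 452 = 1808
  Σ(formed) = 6530 kJ
ΔH = Σ(broken) − Σ(formed) = 4819 − 6530 = −1711 kJ

ΔH ≈ −1711 kJ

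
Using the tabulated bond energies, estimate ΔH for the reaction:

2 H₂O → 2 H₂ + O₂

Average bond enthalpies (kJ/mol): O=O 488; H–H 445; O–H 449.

Bonds broken (reactants):
  O–H: 4 × 449 = 1796
  Σ(broken) = 1796 kJ
Bonds formed (products):
  H–H: 2 × 445 = 890
  O=O: 1 × 488 = 488
  Σ(formed) = 1378 kJ
ΔH = Σ(broken) − Σ(formed) = 1796 − 1378 = +418 kJ

ΔH ≈ +418 kJ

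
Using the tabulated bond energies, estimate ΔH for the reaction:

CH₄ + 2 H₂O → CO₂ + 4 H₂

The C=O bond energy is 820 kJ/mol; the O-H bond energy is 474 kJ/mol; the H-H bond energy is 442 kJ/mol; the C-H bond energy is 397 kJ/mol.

ΔH ≈ +76 kJ

Bonds broken (reactants):
  C-H: 4 × 397 = 1588
  O-H: 4 × 474 = 1896
  Σ(broken) = 3484 kJ
Bonds formed (products):
  C=O: 2 × 820 = 1640
  H-H: 4 × 442 = 1768
  Σ(formed) = 3408 kJ
ΔH = Σ(broken) − Σ(formed) = 3484 − 3408 = +76 kJ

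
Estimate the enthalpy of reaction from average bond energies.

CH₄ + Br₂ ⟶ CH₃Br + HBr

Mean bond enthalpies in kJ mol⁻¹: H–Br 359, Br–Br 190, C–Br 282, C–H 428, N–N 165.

Bonds broken (reactants):
  Br–Br: 1 × 190 = 190
  C–H: 4 × 428 = 1712
  Σ(broken) = 1902 kJ
Bonds formed (products):
  C–Br: 1 × 282 = 282
  C–H: 3 × 428 = 1284
  H–Br: 1 × 359 = 359
  Σ(formed) = 1925 kJ
ΔH = Σ(broken) − Σ(formed) = 1902 − 1925 = −23 kJ

ΔH ≈ −23 kJ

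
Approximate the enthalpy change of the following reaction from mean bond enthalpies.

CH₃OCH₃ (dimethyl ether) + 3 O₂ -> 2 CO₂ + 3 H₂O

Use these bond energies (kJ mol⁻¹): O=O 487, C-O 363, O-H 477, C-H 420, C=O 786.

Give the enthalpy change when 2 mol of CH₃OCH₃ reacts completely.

ΔH = −2598 kJ

Bonds broken (reactants):
  C-H: 6 × 420 = 2520
  C-O: 2 × 363 = 726
  O=O: 3 × 487 = 1461
  Σ(broken) = 4707 kJ
Bonds formed (products):
  C=O: 4 × 786 = 3144
  O-H: 6 × 477 = 2862
  Σ(formed) = 6006 kJ
ΔH = Σ(broken) − Σ(formed) = 4707 − 6006 = −1299 kJ
For 2× the reaction as written: 2 × (−1299) = −2598 kJ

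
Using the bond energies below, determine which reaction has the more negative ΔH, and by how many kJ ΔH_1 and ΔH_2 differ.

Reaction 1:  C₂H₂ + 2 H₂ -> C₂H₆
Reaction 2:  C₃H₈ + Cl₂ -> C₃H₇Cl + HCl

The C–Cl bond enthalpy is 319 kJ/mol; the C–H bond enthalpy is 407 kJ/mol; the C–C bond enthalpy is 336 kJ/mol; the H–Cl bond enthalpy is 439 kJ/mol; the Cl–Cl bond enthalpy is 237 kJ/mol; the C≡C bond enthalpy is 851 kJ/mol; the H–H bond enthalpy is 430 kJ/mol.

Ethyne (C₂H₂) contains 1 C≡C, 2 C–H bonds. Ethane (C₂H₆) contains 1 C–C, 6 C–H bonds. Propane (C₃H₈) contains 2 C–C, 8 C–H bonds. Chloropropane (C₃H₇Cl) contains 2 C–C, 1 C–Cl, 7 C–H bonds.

Reaction 1, by 139 kJ

Reaction 1:
  Bonds broken (reactants):
    C≡C: 1 × 851 = 851
    C–H: 2 × 407 = 814
    H–H: 2 × 430 = 860
    Σ(broken) = 2525 kJ
  Bonds formed (products):
    C–C: 1 × 336 = 336
    C–H: 6 × 407 = 2442
    Σ(formed) = 2778 kJ
  ΔH_1 = 2525 − 2778 = −253 kJ
Reaction 2:
  Bonds broken (reactants):
    C–C: 2 × 336 = 672
    C–H: 8 × 407 = 3256
    Cl–Cl: 1 × 237 = 237
    Σ(broken) = 4165 kJ
  Bonds formed (products):
    C–C: 2 × 336 = 672
    C–Cl: 1 × 319 = 319
    C–H: 7 × 407 = 2849
    H–Cl: 1 × 439 = 439
    Σ(formed) = 4279 kJ
  ΔH_2 = 4165 − 4279 = −114 kJ
ΔH_1 − ΔH_2 = −139 kJ, so reaction 1 has the more negative ΔH; |ΔH_1 − ΔH_2| = 139 kJ.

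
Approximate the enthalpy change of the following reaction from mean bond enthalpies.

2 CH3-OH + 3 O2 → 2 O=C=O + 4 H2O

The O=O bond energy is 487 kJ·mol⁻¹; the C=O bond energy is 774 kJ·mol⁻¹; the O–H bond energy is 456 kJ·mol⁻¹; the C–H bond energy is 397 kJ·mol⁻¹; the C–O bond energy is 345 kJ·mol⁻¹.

Bonds broken (reactants):
  C–H: 6 × 397 = 2382
  C–O: 2 × 345 = 690
  O–H: 2 × 456 = 912
  O=O: 3 × 487 = 1461
  Σ(broken) = 5445 kJ
Bonds formed (products):
  C=O: 4 × 774 = 3096
  O–H: 8 × 456 = 3648
  Σ(formed) = 6744 kJ
ΔH = Σ(broken) − Σ(formed) = 5445 − 6744 = −1299 kJ

ΔH ≈ −1299 kJ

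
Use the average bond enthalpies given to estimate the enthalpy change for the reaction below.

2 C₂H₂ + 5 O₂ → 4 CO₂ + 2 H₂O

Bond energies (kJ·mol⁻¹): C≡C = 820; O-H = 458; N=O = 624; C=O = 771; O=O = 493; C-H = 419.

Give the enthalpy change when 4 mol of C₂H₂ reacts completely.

ΔH = −4438 kJ

Bonds broken (reactants):
  C≡C: 2 × 820 = 1640
  C-H: 4 × 419 = 1676
  O=O: 5 × 493 = 2465
  Σ(broken) = 5781 kJ
Bonds formed (products):
  C=O: 8 × 771 = 6168
  O-H: 4 × 458 = 1832
  Σ(formed) = 8000 kJ
ΔH = Σ(broken) − Σ(formed) = 5781 − 8000 = −2219 kJ
For 2× the reaction as written: 2 × (−2219) = −4438 kJ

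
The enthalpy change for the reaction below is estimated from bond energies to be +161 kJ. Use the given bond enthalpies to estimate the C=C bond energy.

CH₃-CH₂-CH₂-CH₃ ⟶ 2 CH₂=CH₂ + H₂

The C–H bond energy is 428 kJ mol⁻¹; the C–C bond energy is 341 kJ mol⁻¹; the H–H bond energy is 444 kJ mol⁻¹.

D(C=C) ≈ 637 kJ/mol

Let D be the C=C bond energy.
Σ(broken) = 3×341 + 10×428 = 5303
Σ(formed) = 8×428 + 2×D + 1×444 = 3868 + 2D
ΔH = Σ(broken) − Σ(formed) = (5303) − (3868 + 2D) = +1435 − 2D
Setting this equal to +161 kJ gives 2D = 1274, so D = 637 kJ/mol.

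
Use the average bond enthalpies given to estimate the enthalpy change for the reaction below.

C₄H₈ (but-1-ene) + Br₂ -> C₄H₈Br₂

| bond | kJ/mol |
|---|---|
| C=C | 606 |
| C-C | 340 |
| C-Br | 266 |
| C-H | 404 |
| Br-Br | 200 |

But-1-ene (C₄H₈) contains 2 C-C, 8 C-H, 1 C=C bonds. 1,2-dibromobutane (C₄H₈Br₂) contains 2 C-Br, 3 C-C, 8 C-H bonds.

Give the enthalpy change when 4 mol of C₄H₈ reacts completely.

ΔH = −264 kJ

Bonds broken (reactants):
  Br-Br: 1 × 200 = 200
  C-C: 2 × 340 = 680
  C-H: 8 × 404 = 3232
  C=C: 1 × 606 = 606
  Σ(broken) = 4718 kJ
Bonds formed (products):
  C-Br: 2 × 266 = 532
  C-C: 3 × 340 = 1020
  C-H: 8 × 404 = 3232
  Σ(formed) = 4784 kJ
ΔH = Σ(broken) − Σ(formed) = 4718 − 4784 = −66 kJ
For 4× the reaction as written: 4 × (−66) = −264 kJ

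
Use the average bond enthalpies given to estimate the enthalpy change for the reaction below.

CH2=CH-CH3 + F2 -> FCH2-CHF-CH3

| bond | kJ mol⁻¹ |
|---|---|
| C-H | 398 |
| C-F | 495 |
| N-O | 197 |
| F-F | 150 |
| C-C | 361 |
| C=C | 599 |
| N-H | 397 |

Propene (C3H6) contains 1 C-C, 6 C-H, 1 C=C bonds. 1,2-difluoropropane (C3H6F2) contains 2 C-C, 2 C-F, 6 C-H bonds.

ΔH ≈ −602 kJ

Bonds broken (reactants):
  C-C: 1 × 361 = 361
  C-H: 6 × 398 = 2388
  C=C: 1 × 599 = 599
  F-F: 1 × 150 = 150
  Σ(broken) = 3498 kJ
Bonds formed (products):
  C-C: 2 × 361 = 722
  C-F: 2 × 495 = 990
  C-H: 6 × 398 = 2388
  Σ(formed) = 4100 kJ
ΔH = Σ(broken) − Σ(formed) = 3498 − 4100 = −602 kJ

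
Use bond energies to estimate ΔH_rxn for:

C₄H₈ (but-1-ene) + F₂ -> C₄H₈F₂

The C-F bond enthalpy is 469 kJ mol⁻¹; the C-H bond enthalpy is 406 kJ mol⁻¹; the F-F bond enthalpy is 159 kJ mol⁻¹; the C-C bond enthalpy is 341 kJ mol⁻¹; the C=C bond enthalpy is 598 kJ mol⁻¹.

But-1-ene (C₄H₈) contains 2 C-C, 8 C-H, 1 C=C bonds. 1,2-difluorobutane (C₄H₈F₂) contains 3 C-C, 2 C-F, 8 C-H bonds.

ΔH ≈ −522 kJ

Bonds broken (reactants):
  C-C: 2 × 341 = 682
  C-H: 8 × 406 = 3248
  C=C: 1 × 598 = 598
  F-F: 1 × 159 = 159
  Σ(broken) = 4687 kJ
Bonds formed (products):
  C-C: 3 × 341 = 1023
  C-F: 2 × 469 = 938
  C-H: 8 × 406 = 3248
  Σ(formed) = 5209 kJ
ΔH = Σ(broken) − Σ(formed) = 4687 − 5209 = −522 kJ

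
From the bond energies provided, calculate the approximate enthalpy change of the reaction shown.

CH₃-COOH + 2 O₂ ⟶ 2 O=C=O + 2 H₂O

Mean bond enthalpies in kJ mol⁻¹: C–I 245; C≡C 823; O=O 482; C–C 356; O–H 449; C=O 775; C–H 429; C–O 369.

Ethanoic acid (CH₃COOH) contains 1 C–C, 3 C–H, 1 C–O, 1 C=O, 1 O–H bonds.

ΔH ≈ −696 kJ

Bonds broken (reactants):
  C–C: 1 × 356 = 356
  C–H: 3 × 429 = 1287
  C–O: 1 × 369 = 369
  C=O: 1 × 775 = 775
  O–H: 1 × 449 = 449
  O=O: 2 × 482 = 964
  Σ(broken) = 4200 kJ
Bonds formed (products):
  C=O: 4 × 775 = 3100
  O–H: 4 × 449 = 1796
  Σ(formed) = 4896 kJ
ΔH = Σ(broken) − Σ(formed) = 4200 − 4896 = −696 kJ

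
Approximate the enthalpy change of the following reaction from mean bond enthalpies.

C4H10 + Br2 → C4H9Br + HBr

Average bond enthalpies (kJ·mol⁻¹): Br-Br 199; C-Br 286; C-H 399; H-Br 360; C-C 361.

ΔH ≈ −48 kJ

Bonds broken (reactants):
  Br-Br: 1 × 199 = 199
  C-C: 3 × 361 = 1083
  C-H: 10 × 399 = 3990
  Σ(broken) = 5272 kJ
Bonds formed (products):
  C-Br: 1 × 286 = 286
  C-C: 3 × 361 = 1083
  C-H: 9 × 399 = 3591
  H-Br: 1 × 360 = 360
  Σ(formed) = 5320 kJ
ΔH = Σ(broken) − Σ(formed) = 5272 − 5320 = −48 kJ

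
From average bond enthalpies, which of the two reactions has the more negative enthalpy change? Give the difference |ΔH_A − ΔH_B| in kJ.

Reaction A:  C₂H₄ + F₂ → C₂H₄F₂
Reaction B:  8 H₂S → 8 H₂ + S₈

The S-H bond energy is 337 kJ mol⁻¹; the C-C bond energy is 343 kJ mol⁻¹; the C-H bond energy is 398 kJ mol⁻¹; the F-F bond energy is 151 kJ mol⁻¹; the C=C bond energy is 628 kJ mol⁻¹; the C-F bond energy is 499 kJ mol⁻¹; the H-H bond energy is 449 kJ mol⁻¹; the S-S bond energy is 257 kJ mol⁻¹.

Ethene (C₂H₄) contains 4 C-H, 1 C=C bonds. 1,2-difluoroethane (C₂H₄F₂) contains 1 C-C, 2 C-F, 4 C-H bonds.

Reaction A, by 306 kJ

Reaction A:
  Bonds broken (reactants):
    C-H: 4 × 398 = 1592
    C=C: 1 × 628 = 628
    F-F: 1 × 151 = 151
    Σ(broken) = 2371 kJ
  Bonds formed (products):
    C-C: 1 × 343 = 343
    C-F: 2 × 499 = 998
    C-H: 4 × 398 = 1592
    Σ(formed) = 2933 kJ
  ΔH_A = 2371 − 2933 = −562 kJ
Reaction B:
  Bonds broken (reactants):
    S-H: 16 × 337 = 5392
    Σ(broken) = 5392 kJ
  Bonds formed (products):
    H-H: 8 × 449 = 3592
    S-S: 8 × 257 = 2056
    Σ(formed) = 5648 kJ
  ΔH_B = 5392 − 5648 = −256 kJ
ΔH_A − ΔH_B = −306 kJ, so reaction A has the more negative ΔH; |ΔH_A − ΔH_B| = 306 kJ.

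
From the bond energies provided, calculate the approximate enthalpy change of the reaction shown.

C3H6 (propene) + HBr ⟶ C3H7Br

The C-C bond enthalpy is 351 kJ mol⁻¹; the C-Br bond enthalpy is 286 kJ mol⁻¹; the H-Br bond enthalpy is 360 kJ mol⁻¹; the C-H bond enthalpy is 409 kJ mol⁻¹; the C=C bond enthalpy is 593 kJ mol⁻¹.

ΔH ≈ −93 kJ

Bonds broken (reactants):
  C-C: 1 × 351 = 351
  C-H: 6 × 409 = 2454
  C=C: 1 × 593 = 593
  H-Br: 1 × 360 = 360
  Σ(broken) = 3758 kJ
Bonds formed (products):
  C-Br: 1 × 286 = 286
  C-C: 2 × 351 = 702
  C-H: 7 × 409 = 2863
  Σ(formed) = 3851 kJ
ΔH = Σ(broken) − Σ(formed) = 3758 − 3851 = −93 kJ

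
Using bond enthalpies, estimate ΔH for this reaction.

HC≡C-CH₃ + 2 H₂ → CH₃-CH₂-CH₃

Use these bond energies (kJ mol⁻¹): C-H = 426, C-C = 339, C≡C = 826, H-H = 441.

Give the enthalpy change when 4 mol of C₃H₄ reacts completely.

Bonds broken (reactants):
  C≡C: 1 × 826 = 826
  C-C: 1 × 339 = 339
  C-H: 4 × 426 = 1704
  H-H: 2 × 441 = 882
  Σ(broken) = 3751 kJ
Bonds formed (products):
  C-C: 2 × 339 = 678
  C-H: 8 × 426 = 3408
  Σ(formed) = 4086 kJ
ΔH = Σ(broken) − Σ(formed) = 3751 − 4086 = −335 kJ
For 4× the reaction as written: 4 × (−335) = −1340 kJ

ΔH = −1340 kJ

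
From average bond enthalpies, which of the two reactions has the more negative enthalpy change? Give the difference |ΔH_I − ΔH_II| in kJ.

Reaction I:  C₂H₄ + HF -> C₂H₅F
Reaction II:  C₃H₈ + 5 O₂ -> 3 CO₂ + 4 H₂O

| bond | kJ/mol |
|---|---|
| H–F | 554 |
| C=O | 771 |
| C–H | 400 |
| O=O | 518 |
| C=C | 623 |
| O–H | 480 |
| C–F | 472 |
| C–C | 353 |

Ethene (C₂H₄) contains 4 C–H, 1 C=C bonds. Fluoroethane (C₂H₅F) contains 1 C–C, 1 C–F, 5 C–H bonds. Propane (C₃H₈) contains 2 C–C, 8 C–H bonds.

Reaction II, by 1922 kJ

Reaction I:
  Bonds broken (reactants):
    C–H: 4 × 400 = 1600
    C=C: 1 × 623 = 623
    H–F: 1 × 554 = 554
    Σ(broken) = 2777 kJ
  Bonds formed (products):
    C–C: 1 × 353 = 353
    C–F: 1 × 472 = 472
    C–H: 5 × 400 = 2000
    Σ(formed) = 2825 kJ
  ΔH_I = 2777 − 2825 = −48 kJ
Reaction II:
  Bonds broken (reactants):
    C–C: 2 × 353 = 706
    C–H: 8 × 400 = 3200
    O=O: 5 × 518 = 2590
    Σ(broken) = 6496 kJ
  Bonds formed (products):
    C=O: 6 × 771 = 4626
    O–H: 8 × 480 = 3840
    Σ(formed) = 8466 kJ
  ΔH_II = 6496 − 8466 = −1970 kJ
ΔH_I − ΔH_II = +1922 kJ, so reaction II has the more negative ΔH; |ΔH_I − ΔH_II| = 1922 kJ.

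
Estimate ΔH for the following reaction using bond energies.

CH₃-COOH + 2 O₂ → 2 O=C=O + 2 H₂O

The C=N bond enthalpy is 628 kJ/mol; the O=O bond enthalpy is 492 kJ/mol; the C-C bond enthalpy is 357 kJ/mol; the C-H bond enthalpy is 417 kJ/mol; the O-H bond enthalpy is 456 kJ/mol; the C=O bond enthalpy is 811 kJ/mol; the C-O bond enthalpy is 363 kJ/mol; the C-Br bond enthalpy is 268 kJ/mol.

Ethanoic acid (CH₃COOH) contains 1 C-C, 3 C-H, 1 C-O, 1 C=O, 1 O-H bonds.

Bonds broken (reactants):
  C-C: 1 × 357 = 357
  C-H: 3 × 417 = 1251
  C-O: 1 × 363 = 363
  C=O: 1 × 811 = 811
  O-H: 1 × 456 = 456
  O=O: 2 × 492 = 984
  Σ(broken) = 4222 kJ
Bonds formed (products):
  C=O: 4 × 811 = 3244
  O-H: 4 × 456 = 1824
  Σ(formed) = 5068 kJ
ΔH = Σ(broken) − Σ(formed) = 4222 − 5068 = −846 kJ

ΔH ≈ −846 kJ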